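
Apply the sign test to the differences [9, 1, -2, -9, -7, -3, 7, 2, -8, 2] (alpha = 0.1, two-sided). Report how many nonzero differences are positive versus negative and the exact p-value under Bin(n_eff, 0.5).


Step 1: Discard zero differences. Original n = 10; n_eff = number of nonzero differences = 10.
Nonzero differences (with sign): +9, +1, -2, -9, -7, -3, +7, +2, -8, +2
Step 2: Count signs: positive = 5, negative = 5.
Step 3: Under H0: P(positive) = 0.5, so the number of positives S ~ Bin(10, 0.5).
Step 4: Two-sided exact p-value = sum of Bin(10,0.5) probabilities at or below the observed probability = 1.000000.
Step 5: alpha = 0.1. fail to reject H0.

n_eff = 10, pos = 5, neg = 5, p = 1.000000, fail to reject H0.


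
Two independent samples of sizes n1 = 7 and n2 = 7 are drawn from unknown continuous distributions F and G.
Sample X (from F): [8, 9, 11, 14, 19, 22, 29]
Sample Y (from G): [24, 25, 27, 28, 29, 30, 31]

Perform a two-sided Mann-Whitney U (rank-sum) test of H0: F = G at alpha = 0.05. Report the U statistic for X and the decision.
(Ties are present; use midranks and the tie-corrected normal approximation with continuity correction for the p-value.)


Step 1: Combine and sort all 14 observations; assign midranks.
sorted (value, group): (8,X), (9,X), (11,X), (14,X), (19,X), (22,X), (24,Y), (25,Y), (27,Y), (28,Y), (29,X), (29,Y), (30,Y), (31,Y)
ranks: 8->1, 9->2, 11->3, 14->4, 19->5, 22->6, 24->7, 25->8, 27->9, 28->10, 29->11.5, 29->11.5, 30->13, 31->14
Step 2: Rank sum for X: R1 = 1 + 2 + 3 + 4 + 5 + 6 + 11.5 = 32.5.
Step 3: U_X = R1 - n1(n1+1)/2 = 32.5 - 7*8/2 = 32.5 - 28 = 4.5.
       U_Y = n1*n2 - U_X = 49 - 4.5 = 44.5.
Step 4: Ties are present, so use the tie-corrected normal approximation (with continuity correction) for the p-value.
Step 5: p-value = 0.012618; compare to alpha = 0.05. reject H0.

U_X = 4.5, p = 0.012618, reject H0 at alpha = 0.05.


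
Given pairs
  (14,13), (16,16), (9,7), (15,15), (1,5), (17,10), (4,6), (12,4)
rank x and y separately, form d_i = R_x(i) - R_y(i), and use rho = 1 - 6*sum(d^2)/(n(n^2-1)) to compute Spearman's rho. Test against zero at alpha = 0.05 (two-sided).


Step 1: Rank x and y separately (midranks; no ties here).
rank(x): 14->5, 16->7, 9->3, 15->6, 1->1, 17->8, 4->2, 12->4
rank(y): 13->6, 16->8, 7->4, 15->7, 5->2, 10->5, 6->3, 4->1
Step 2: d_i = R_x(i) - R_y(i); compute d_i^2.
  (5-6)^2=1, (7-8)^2=1, (3-4)^2=1, (6-7)^2=1, (1-2)^2=1, (8-5)^2=9, (2-3)^2=1, (4-1)^2=9
sum(d^2) = 24.
Step 3: rho = 1 - 6*24 / (8*(8^2 - 1)) = 1 - 144/504 = 0.714286.
Step 4: Under H0, t = rho * sqrt((n-2)/(1-rho^2)) = 2.5000 ~ t(6).
Step 5: Two-sided p-value from the t-distribution with 6 df = 0.046528.
Step 6: alpha = 0.05. reject H0.

rho = 0.7143, p = 0.046528, reject H0 at alpha = 0.05.


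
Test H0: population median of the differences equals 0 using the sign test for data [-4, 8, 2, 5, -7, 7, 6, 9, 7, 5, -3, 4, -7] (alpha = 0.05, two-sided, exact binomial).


Step 1: Discard zero differences. Original n = 13; n_eff = number of nonzero differences = 13.
Nonzero differences (with sign): -4, +8, +2, +5, -7, +7, +6, +9, +7, +5, -3, +4, -7
Step 2: Count signs: positive = 9, negative = 4.
Step 3: Under H0: P(positive) = 0.5, so the number of positives S ~ Bin(13, 0.5).
Step 4: Two-sided exact p-value = sum of Bin(13,0.5) probabilities at or below the observed probability = 0.266846.
Step 5: alpha = 0.05. fail to reject H0.

n_eff = 13, pos = 9, neg = 4, p = 0.266846, fail to reject H0.


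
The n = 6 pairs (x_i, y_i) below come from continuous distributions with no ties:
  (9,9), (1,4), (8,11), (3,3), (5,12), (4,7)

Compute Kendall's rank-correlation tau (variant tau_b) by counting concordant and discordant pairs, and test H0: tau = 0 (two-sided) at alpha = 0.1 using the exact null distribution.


Step 1: Enumerate the 15 unordered pairs (i,j) with i<j and classify each by sign(x_j-x_i) * sign(y_j-y_i).
  (1,2):dx=-8,dy=-5->C; (1,3):dx=-1,dy=+2->D; (1,4):dx=-6,dy=-6->C; (1,5):dx=-4,dy=+3->D
  (1,6):dx=-5,dy=-2->C; (2,3):dx=+7,dy=+7->C; (2,4):dx=+2,dy=-1->D; (2,5):dx=+4,dy=+8->C
  (2,6):dx=+3,dy=+3->C; (3,4):dx=-5,dy=-8->C; (3,5):dx=-3,dy=+1->D; (3,6):dx=-4,dy=-4->C
  (4,5):dx=+2,dy=+9->C; (4,6):dx=+1,dy=+4->C; (5,6):dx=-1,dy=-5->C
Step 2: C = 11, D = 4, total pairs = 15.
Step 3: tau = (C - D)/(n(n-1)/2) = (11 - 4)/15 = 0.466667.
Step 4: Exact two-sided p-value (enumerate n! = 720 permutations of y under H0): p = 0.272222.
Step 5: alpha = 0.1. fail to reject H0.

tau_b = 0.4667 (C=11, D=4), p = 0.272222, fail to reject H0.


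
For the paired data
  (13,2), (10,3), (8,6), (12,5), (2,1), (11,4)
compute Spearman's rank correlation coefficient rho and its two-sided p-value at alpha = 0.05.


Step 1: Rank x and y separately (midranks; no ties here).
rank(x): 13->6, 10->3, 8->2, 12->5, 2->1, 11->4
rank(y): 2->2, 3->3, 6->6, 5->5, 1->1, 4->4
Step 2: d_i = R_x(i) - R_y(i); compute d_i^2.
  (6-2)^2=16, (3-3)^2=0, (2-6)^2=16, (5-5)^2=0, (1-1)^2=0, (4-4)^2=0
sum(d^2) = 32.
Step 3: rho = 1 - 6*32 / (6*(6^2 - 1)) = 1 - 192/210 = 0.085714.
Step 4: Under H0, t = rho * sqrt((n-2)/(1-rho^2)) = 0.1721 ~ t(4).
Step 5: Two-sided p-value from the t-distribution with 4 df = 0.871743.
Step 6: alpha = 0.05. fail to reject H0.

rho = 0.0857, p = 0.871743, fail to reject H0 at alpha = 0.05.


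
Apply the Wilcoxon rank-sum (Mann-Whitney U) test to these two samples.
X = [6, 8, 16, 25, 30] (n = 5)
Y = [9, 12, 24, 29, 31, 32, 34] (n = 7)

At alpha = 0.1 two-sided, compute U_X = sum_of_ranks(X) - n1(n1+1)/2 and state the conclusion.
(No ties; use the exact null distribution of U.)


Step 1: Combine and sort all 12 observations; assign midranks.
sorted (value, group): (6,X), (8,X), (9,Y), (12,Y), (16,X), (24,Y), (25,X), (29,Y), (30,X), (31,Y), (32,Y), (34,Y)
ranks: 6->1, 8->2, 9->3, 12->4, 16->5, 24->6, 25->7, 29->8, 30->9, 31->10, 32->11, 34->12
Step 2: Rank sum for X: R1 = 1 + 2 + 5 + 7 + 9 = 24.
Step 3: U_X = R1 - n1(n1+1)/2 = 24 - 5*6/2 = 24 - 15 = 9.
       U_Y = n1*n2 - U_X = 35 - 9 = 26.
Step 4: No ties, so the exact null distribution of U (based on enumerating the C(12,5) = 792 equally likely rank assignments) gives the two-sided p-value.
Step 5: p-value = 0.202020; compare to alpha = 0.1. fail to reject H0.

U_X = 9, p = 0.202020, fail to reject H0 at alpha = 0.1.


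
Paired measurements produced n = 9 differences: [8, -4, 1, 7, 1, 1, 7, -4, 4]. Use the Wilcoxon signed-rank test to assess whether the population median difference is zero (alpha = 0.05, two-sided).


Step 1: Drop any zero differences (none here) and take |d_i|.
|d| = [8, 4, 1, 7, 1, 1, 7, 4, 4]
Step 2: Midrank |d_i| (ties get averaged ranks).
ranks: |8|->9, |4|->5, |1|->2, |7|->7.5, |1|->2, |1|->2, |7|->7.5, |4|->5, |4|->5
Step 3: Attach original signs; sum ranks with positive sign and with negative sign.
W+ = 9 + 2 + 7.5 + 2 + 2 + 7.5 + 5 = 35
W- = 5 + 5 = 10
(Check: W+ + W- = 45 should equal n(n+1)/2 = 45.)
Step 4: Test statistic W = min(W+, W-) = 10.
Step 5: Ties in |d|, so use the tie-corrected normal approximation.
        E[W] = n(n+1)/4 = 9*10/4 = 22.5.
        Tie groups: |d|=1 (t=3), |d|=4 (t=3), |d|=7 (t=2); sum(t^3 - t) = 54.
        Var[W] = n(n+1)(2n+1)/24 - sum(t^3-t)/48 = 1710/24 - 54/48 = 70.125.
        z = (W - E[W]) / sqrt(Var[W]) = (10 - 22.5) / 8.3741 = -1.4927.
        Two-sided p = 2*Phi(z) = 0.135515.
Step 6: alpha = 0.05. fail to reject H0.

W+ = 35, W- = 10, W = min = 10, p = 0.135515, fail to reject H0.


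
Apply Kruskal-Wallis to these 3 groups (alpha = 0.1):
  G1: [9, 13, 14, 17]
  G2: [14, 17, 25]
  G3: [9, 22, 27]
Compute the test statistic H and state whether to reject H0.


Step 1: Combine all N = 10 observations and assign midranks.
sorted (value, group, rank): (9,G1,1.5), (9,G3,1.5), (13,G1,3), (14,G1,4.5), (14,G2,4.5), (17,G1,6.5), (17,G2,6.5), (22,G3,8), (25,G2,9), (27,G3,10)
Step 2: Sum ranks within each group.
R_1 = 15.5 (n_1 = 4)
R_2 = 20 (n_2 = 3)
R_3 = 19.5 (n_3 = 3)
Step 3: H = 12/(N(N+1)) * sum(R_i^2/n_i) - 3(N+1)
     = 12/(10*11) * (15.5^2/4 + 20^2/3 + 19.5^2/3) - 3*11
     = 0.109091 * 320.146 - 33
     = 1.925000.
Step 4: Ties present; correction factor C = 1 - 18/(10^3 - 10) = 0.981818. Corrected H = 1.925000 / 0.981818 = 1.960648.
Step 5: Under H0, H ~ chi^2(2); p-value = 0.375189.
Step 6: alpha = 0.1. fail to reject H0.

H = 1.9606, df = 2, p = 0.375189, fail to reject H0.


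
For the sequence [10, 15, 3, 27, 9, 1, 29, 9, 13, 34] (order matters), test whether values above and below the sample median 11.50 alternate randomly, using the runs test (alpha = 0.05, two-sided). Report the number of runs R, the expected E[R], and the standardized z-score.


Step 1: Compute median = 11.50; label A = above, B = below.
Labels in order: BABABBABAA  (n_A = 5, n_B = 5)
Step 2: Count runs R = 8.
Step 3: Under H0 (random ordering), E[R] = 2*n_A*n_B/(n_A+n_B) + 1 = 2*5*5/10 + 1 = 6.0000.
        Var[R] = 2*n_A*n_B*(2*n_A*n_B - n_A - n_B) / ((n_A+n_B)^2 * (n_A+n_B-1)) = 2000/900 = 2.2222.
        SD[R] = 1.4907.
Step 4: Continuity-corrected z = (R - 0.5 - E[R]) / SD[R] = (8 - 0.5 - 6.0000) / 1.4907 = 1.0062.
Step 5: Two-sided p-value via normal approximation = 2*(1 - Phi(|z|)) = 0.314305.
Step 6: alpha = 0.05. fail to reject H0.

R = 8, z = 1.0062, p = 0.314305, fail to reject H0.


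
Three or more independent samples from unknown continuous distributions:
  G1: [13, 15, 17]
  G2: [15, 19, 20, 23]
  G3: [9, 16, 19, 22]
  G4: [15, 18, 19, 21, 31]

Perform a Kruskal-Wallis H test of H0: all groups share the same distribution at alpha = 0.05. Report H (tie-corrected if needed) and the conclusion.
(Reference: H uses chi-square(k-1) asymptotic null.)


Step 1: Combine all N = 16 observations and assign midranks.
sorted (value, group, rank): (9,G3,1), (13,G1,2), (15,G1,4), (15,G2,4), (15,G4,4), (16,G3,6), (17,G1,7), (18,G4,8), (19,G2,10), (19,G3,10), (19,G4,10), (20,G2,12), (21,G4,13), (22,G3,14), (23,G2,15), (31,G4,16)
Step 2: Sum ranks within each group.
R_1 = 13 (n_1 = 3)
R_2 = 41 (n_2 = 4)
R_3 = 31 (n_3 = 4)
R_4 = 51 (n_4 = 5)
Step 3: H = 12/(N(N+1)) * sum(R_i^2/n_i) - 3(N+1)
     = 12/(16*17) * (13^2/3 + 41^2/4 + 31^2/4 + 51^2/5) - 3*17
     = 0.044118 * 1237.03 - 51
     = 3.575000.
Step 4: Ties present; correction factor C = 1 - 48/(16^3 - 16) = 0.988235. Corrected H = 3.575000 / 0.988235 = 3.617560.
Step 5: Under H0, H ~ chi^2(3); p-value = 0.305832.
Step 6: alpha = 0.05. fail to reject H0.

H = 3.6176, df = 3, p = 0.305832, fail to reject H0.


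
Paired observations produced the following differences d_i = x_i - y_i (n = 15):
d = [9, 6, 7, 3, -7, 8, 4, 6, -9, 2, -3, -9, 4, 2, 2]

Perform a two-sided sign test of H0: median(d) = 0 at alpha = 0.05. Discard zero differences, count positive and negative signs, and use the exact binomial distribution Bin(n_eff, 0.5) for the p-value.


Step 1: Discard zero differences. Original n = 15; n_eff = number of nonzero differences = 15.
Nonzero differences (with sign): +9, +6, +7, +3, -7, +8, +4, +6, -9, +2, -3, -9, +4, +2, +2
Step 2: Count signs: positive = 11, negative = 4.
Step 3: Under H0: P(positive) = 0.5, so the number of positives S ~ Bin(15, 0.5).
Step 4: Two-sided exact p-value = sum of Bin(15,0.5) probabilities at or below the observed probability = 0.118469.
Step 5: alpha = 0.05. fail to reject H0.

n_eff = 15, pos = 11, neg = 4, p = 0.118469, fail to reject H0.


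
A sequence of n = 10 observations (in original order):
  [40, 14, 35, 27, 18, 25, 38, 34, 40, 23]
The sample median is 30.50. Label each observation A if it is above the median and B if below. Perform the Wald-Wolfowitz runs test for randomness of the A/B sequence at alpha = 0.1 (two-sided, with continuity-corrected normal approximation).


Step 1: Compute median = 30.50; label A = above, B = below.
Labels in order: ABABBBAAAB  (n_A = 5, n_B = 5)
Step 2: Count runs R = 6.
Step 3: Under H0 (random ordering), E[R] = 2*n_A*n_B/(n_A+n_B) + 1 = 2*5*5/10 + 1 = 6.0000.
        Var[R] = 2*n_A*n_B*(2*n_A*n_B - n_A - n_B) / ((n_A+n_B)^2 * (n_A+n_B-1)) = 2000/900 = 2.2222.
        SD[R] = 1.4907.
Step 4: R = E[R], so z = 0 with no continuity correction.
Step 5: Two-sided p-value via normal approximation = 2*(1 - Phi(|z|)) = 1.000000.
Step 6: alpha = 0.1. fail to reject H0.

R = 6, z = 0.0000, p = 1.000000, fail to reject H0.


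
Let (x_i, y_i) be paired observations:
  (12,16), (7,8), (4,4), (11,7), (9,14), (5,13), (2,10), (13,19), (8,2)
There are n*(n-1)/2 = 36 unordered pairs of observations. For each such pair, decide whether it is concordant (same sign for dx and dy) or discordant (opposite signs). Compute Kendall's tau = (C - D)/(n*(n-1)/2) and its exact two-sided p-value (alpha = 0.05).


Step 1: Enumerate the 36 unordered pairs (i,j) with i<j and classify each by sign(x_j-x_i) * sign(y_j-y_i).
  (1,2):dx=-5,dy=-8->C; (1,3):dx=-8,dy=-12->C; (1,4):dx=-1,dy=-9->C; (1,5):dx=-3,dy=-2->C
  (1,6):dx=-7,dy=-3->C; (1,7):dx=-10,dy=-6->C; (1,8):dx=+1,dy=+3->C; (1,9):dx=-4,dy=-14->C
  (2,3):dx=-3,dy=-4->C; (2,4):dx=+4,dy=-1->D; (2,5):dx=+2,dy=+6->C; (2,6):dx=-2,dy=+5->D
  (2,7):dx=-5,dy=+2->D; (2,8):dx=+6,dy=+11->C; (2,9):dx=+1,dy=-6->D; (3,4):dx=+7,dy=+3->C
  (3,5):dx=+5,dy=+10->C; (3,6):dx=+1,dy=+9->C; (3,7):dx=-2,dy=+6->D; (3,8):dx=+9,dy=+15->C
  (3,9):dx=+4,dy=-2->D; (4,5):dx=-2,dy=+7->D; (4,6):dx=-6,dy=+6->D; (4,7):dx=-9,dy=+3->D
  (4,8):dx=+2,dy=+12->C; (4,9):dx=-3,dy=-5->C; (5,6):dx=-4,dy=-1->C; (5,7):dx=-7,dy=-4->C
  (5,8):dx=+4,dy=+5->C; (5,9):dx=-1,dy=-12->C; (6,7):dx=-3,dy=-3->C; (6,8):dx=+8,dy=+6->C
  (6,9):dx=+3,dy=-11->D; (7,8):dx=+11,dy=+9->C; (7,9):dx=+6,dy=-8->D; (8,9):dx=-5,dy=-17->C
Step 2: C = 25, D = 11, total pairs = 36.
Step 3: tau = (C - D)/(n(n-1)/2) = (25 - 11)/36 = 0.388889.
Step 4: Exact two-sided p-value (enumerate n! = 362880 permutations of y under H0): p = 0.180181.
Step 5: alpha = 0.05. fail to reject H0.

tau_b = 0.3889 (C=25, D=11), p = 0.180181, fail to reject H0.


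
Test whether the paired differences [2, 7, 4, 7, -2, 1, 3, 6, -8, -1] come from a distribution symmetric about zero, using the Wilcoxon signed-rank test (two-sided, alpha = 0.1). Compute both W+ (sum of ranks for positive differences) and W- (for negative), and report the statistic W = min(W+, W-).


Step 1: Drop any zero differences (none here) and take |d_i|.
|d| = [2, 7, 4, 7, 2, 1, 3, 6, 8, 1]
Step 2: Midrank |d_i| (ties get averaged ranks).
ranks: |2|->3.5, |7|->8.5, |4|->6, |7|->8.5, |2|->3.5, |1|->1.5, |3|->5, |6|->7, |8|->10, |1|->1.5
Step 3: Attach original signs; sum ranks with positive sign and with negative sign.
W+ = 3.5 + 8.5 + 6 + 8.5 + 1.5 + 5 + 7 = 40
W- = 3.5 + 10 + 1.5 = 15
(Check: W+ + W- = 55 should equal n(n+1)/2 = 55.)
Step 4: Test statistic W = min(W+, W-) = 15.
Step 5: Ties in |d|, so use the tie-corrected normal approximation.
        E[W] = n(n+1)/4 = 10*11/4 = 27.5.
        Tie groups: |d|=1 (t=2), |d|=2 (t=2), |d|=7 (t=2); sum(t^3 - t) = 18.
        Var[W] = n(n+1)(2n+1)/24 - sum(t^3-t)/48 = 2310/24 - 18/48 = 95.875.
        z = (W - E[W]) / sqrt(Var[W]) = (15 - 27.5) / 9.7916 = -1.2766.
        Two-sided p = 2*Phi(z) = 0.201741.
Step 6: alpha = 0.1. fail to reject H0.

W+ = 40, W- = 15, W = min = 15, p = 0.201741, fail to reject H0.


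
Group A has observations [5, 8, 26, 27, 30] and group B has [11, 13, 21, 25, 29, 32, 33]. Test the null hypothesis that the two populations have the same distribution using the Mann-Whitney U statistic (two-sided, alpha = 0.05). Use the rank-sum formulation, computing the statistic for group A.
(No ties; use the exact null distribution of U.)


Step 1: Combine and sort all 12 observations; assign midranks.
sorted (value, group): (5,X), (8,X), (11,Y), (13,Y), (21,Y), (25,Y), (26,X), (27,X), (29,Y), (30,X), (32,Y), (33,Y)
ranks: 5->1, 8->2, 11->3, 13->4, 21->5, 25->6, 26->7, 27->8, 29->9, 30->10, 32->11, 33->12
Step 2: Rank sum for X: R1 = 1 + 2 + 7 + 8 + 10 = 28.
Step 3: U_X = R1 - n1(n1+1)/2 = 28 - 5*6/2 = 28 - 15 = 13.
       U_Y = n1*n2 - U_X = 35 - 13 = 22.
Step 4: No ties, so the exact null distribution of U (based on enumerating the C(12,5) = 792 equally likely rank assignments) gives the two-sided p-value.
Step 5: p-value = 0.530303; compare to alpha = 0.05. fail to reject H0.

U_X = 13, p = 0.530303, fail to reject H0 at alpha = 0.05.


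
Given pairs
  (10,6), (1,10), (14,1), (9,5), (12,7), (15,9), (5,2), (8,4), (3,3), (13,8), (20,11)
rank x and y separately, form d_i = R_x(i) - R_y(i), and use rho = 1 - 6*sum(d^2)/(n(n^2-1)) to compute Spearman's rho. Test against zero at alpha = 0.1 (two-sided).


Step 1: Rank x and y separately (midranks; no ties here).
rank(x): 10->6, 1->1, 14->9, 9->5, 12->7, 15->10, 5->3, 8->4, 3->2, 13->8, 20->11
rank(y): 6->6, 10->10, 1->1, 5->5, 7->7, 9->9, 2->2, 4->4, 3->3, 8->8, 11->11
Step 2: d_i = R_x(i) - R_y(i); compute d_i^2.
  (6-6)^2=0, (1-10)^2=81, (9-1)^2=64, (5-5)^2=0, (7-7)^2=0, (10-9)^2=1, (3-2)^2=1, (4-4)^2=0, (2-3)^2=1, (8-8)^2=0, (11-11)^2=0
sum(d^2) = 148.
Step 3: rho = 1 - 6*148 / (11*(11^2 - 1)) = 1 - 888/1320 = 0.327273.
Step 4: Under H0, t = rho * sqrt((n-2)/(1-rho^2)) = 1.0390 ~ t(9).
Step 5: Two-sided p-value from the t-distribution with 9 df = 0.325895.
Step 6: alpha = 0.1. fail to reject H0.

rho = 0.3273, p = 0.325895, fail to reject H0 at alpha = 0.1.


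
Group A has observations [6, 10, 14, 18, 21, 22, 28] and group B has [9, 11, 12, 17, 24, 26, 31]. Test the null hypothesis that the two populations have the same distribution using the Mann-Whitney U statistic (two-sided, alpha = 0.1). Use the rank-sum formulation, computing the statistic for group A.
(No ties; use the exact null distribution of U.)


Step 1: Combine and sort all 14 observations; assign midranks.
sorted (value, group): (6,X), (9,Y), (10,X), (11,Y), (12,Y), (14,X), (17,Y), (18,X), (21,X), (22,X), (24,Y), (26,Y), (28,X), (31,Y)
ranks: 6->1, 9->2, 10->3, 11->4, 12->5, 14->6, 17->7, 18->8, 21->9, 22->10, 24->11, 26->12, 28->13, 31->14
Step 2: Rank sum for X: R1 = 1 + 3 + 6 + 8 + 9 + 10 + 13 = 50.
Step 3: U_X = R1 - n1(n1+1)/2 = 50 - 7*8/2 = 50 - 28 = 22.
       U_Y = n1*n2 - U_X = 49 - 22 = 27.
Step 4: No ties, so the exact null distribution of U (based on enumerating the C(14,7) = 3432 equally likely rank assignments) gives the two-sided p-value.
Step 5: p-value = 0.804779; compare to alpha = 0.1. fail to reject H0.

U_X = 22, p = 0.804779, fail to reject H0 at alpha = 0.1.


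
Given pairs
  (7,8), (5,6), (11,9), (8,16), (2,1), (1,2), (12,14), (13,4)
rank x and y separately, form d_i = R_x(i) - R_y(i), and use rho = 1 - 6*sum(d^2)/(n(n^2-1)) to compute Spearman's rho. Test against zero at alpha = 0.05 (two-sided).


Step 1: Rank x and y separately (midranks; no ties here).
rank(x): 7->4, 5->3, 11->6, 8->5, 2->2, 1->1, 12->7, 13->8
rank(y): 8->5, 6->4, 9->6, 16->8, 1->1, 2->2, 14->7, 4->3
Step 2: d_i = R_x(i) - R_y(i); compute d_i^2.
  (4-5)^2=1, (3-4)^2=1, (6-6)^2=0, (5-8)^2=9, (2-1)^2=1, (1-2)^2=1, (7-7)^2=0, (8-3)^2=25
sum(d^2) = 38.
Step 3: rho = 1 - 6*38 / (8*(8^2 - 1)) = 1 - 228/504 = 0.547619.
Step 4: Under H0, t = rho * sqrt((n-2)/(1-rho^2)) = 1.6031 ~ t(6).
Step 5: Two-sided p-value from the t-distribution with 6 df = 0.160026.
Step 6: alpha = 0.05. fail to reject H0.

rho = 0.5476, p = 0.160026, fail to reject H0 at alpha = 0.05.


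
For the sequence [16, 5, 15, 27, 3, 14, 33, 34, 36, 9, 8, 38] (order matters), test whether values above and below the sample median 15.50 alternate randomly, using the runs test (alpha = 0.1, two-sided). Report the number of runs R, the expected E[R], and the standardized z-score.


Step 1: Compute median = 15.50; label A = above, B = below.
Labels in order: ABBABBAAABBA  (n_A = 6, n_B = 6)
Step 2: Count runs R = 7.
Step 3: Under H0 (random ordering), E[R] = 2*n_A*n_B/(n_A+n_B) + 1 = 2*6*6/12 + 1 = 7.0000.
        Var[R] = 2*n_A*n_B*(2*n_A*n_B - n_A - n_B) / ((n_A+n_B)^2 * (n_A+n_B-1)) = 4320/1584 = 2.7273.
        SD[R] = 1.6514.
Step 4: R = E[R], so z = 0 with no continuity correction.
Step 5: Two-sided p-value via normal approximation = 2*(1 - Phi(|z|)) = 1.000000.
Step 6: alpha = 0.1. fail to reject H0.

R = 7, z = 0.0000, p = 1.000000, fail to reject H0.


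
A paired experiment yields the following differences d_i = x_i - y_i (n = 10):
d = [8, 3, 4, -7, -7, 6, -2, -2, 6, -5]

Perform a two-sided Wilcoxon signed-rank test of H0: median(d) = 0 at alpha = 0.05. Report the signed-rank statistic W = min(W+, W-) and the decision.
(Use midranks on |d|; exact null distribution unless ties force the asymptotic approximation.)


Step 1: Drop any zero differences (none here) and take |d_i|.
|d| = [8, 3, 4, 7, 7, 6, 2, 2, 6, 5]
Step 2: Midrank |d_i| (ties get averaged ranks).
ranks: |8|->10, |3|->3, |4|->4, |7|->8.5, |7|->8.5, |6|->6.5, |2|->1.5, |2|->1.5, |6|->6.5, |5|->5
Step 3: Attach original signs; sum ranks with positive sign and with negative sign.
W+ = 10 + 3 + 4 + 6.5 + 6.5 = 30
W- = 8.5 + 8.5 + 1.5 + 1.5 + 5 = 25
(Check: W+ + W- = 55 should equal n(n+1)/2 = 55.)
Step 4: Test statistic W = min(W+, W-) = 25.
Step 5: Ties in |d|, so use the tie-corrected normal approximation.
        E[W] = n(n+1)/4 = 10*11/4 = 27.5.
        Tie groups: |d|=2 (t=2), |d|=6 (t=2), |d|=7 (t=2); sum(t^3 - t) = 18.
        Var[W] = n(n+1)(2n+1)/24 - sum(t^3-t)/48 = 2310/24 - 18/48 = 95.875.
        z = (W - E[W]) / sqrt(Var[W]) = (25 - 27.5) / 9.7916 = -0.2553.
        Two-sided p = 2*Phi(z) = 0.798475.
Step 6: alpha = 0.05. fail to reject H0.

W+ = 30, W- = 25, W = min = 25, p = 0.798475, fail to reject H0.


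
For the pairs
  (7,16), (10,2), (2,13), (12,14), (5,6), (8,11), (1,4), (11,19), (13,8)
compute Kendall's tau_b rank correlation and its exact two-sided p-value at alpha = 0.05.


Step 1: Enumerate the 36 unordered pairs (i,j) with i<j and classify each by sign(x_j-x_i) * sign(y_j-y_i).
  (1,2):dx=+3,dy=-14->D; (1,3):dx=-5,dy=-3->C; (1,4):dx=+5,dy=-2->D; (1,5):dx=-2,dy=-10->C
  (1,6):dx=+1,dy=-5->D; (1,7):dx=-6,dy=-12->C; (1,8):dx=+4,dy=+3->C; (1,9):dx=+6,dy=-8->D
  (2,3):dx=-8,dy=+11->D; (2,4):dx=+2,dy=+12->C; (2,5):dx=-5,dy=+4->D; (2,6):dx=-2,dy=+9->D
  (2,7):dx=-9,dy=+2->D; (2,8):dx=+1,dy=+17->C; (2,9):dx=+3,dy=+6->C; (3,4):dx=+10,dy=+1->C
  (3,5):dx=+3,dy=-7->D; (3,6):dx=+6,dy=-2->D; (3,7):dx=-1,dy=-9->C; (3,8):dx=+9,dy=+6->C
  (3,9):dx=+11,dy=-5->D; (4,5):dx=-7,dy=-8->C; (4,6):dx=-4,dy=-3->C; (4,7):dx=-11,dy=-10->C
  (4,8):dx=-1,dy=+5->D; (4,9):dx=+1,dy=-6->D; (5,6):dx=+3,dy=+5->C; (5,7):dx=-4,dy=-2->C
  (5,8):dx=+6,dy=+13->C; (5,9):dx=+8,dy=+2->C; (6,7):dx=-7,dy=-7->C; (6,8):dx=+3,dy=+8->C
  (6,9):dx=+5,dy=-3->D; (7,8):dx=+10,dy=+15->C; (7,9):dx=+12,dy=+4->C; (8,9):dx=+2,dy=-11->D
Step 2: C = 21, D = 15, total pairs = 36.
Step 3: tau = (C - D)/(n(n-1)/2) = (21 - 15)/36 = 0.166667.
Step 4: Exact two-sided p-value (enumerate n! = 362880 permutations of y under H0): p = 0.612202.
Step 5: alpha = 0.05. fail to reject H0.

tau_b = 0.1667 (C=21, D=15), p = 0.612202, fail to reject H0.


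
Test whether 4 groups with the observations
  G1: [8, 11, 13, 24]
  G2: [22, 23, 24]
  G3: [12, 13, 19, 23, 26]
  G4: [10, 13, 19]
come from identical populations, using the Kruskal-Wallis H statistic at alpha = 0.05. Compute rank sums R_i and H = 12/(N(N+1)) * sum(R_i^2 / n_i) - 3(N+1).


Step 1: Combine all N = 15 observations and assign midranks.
sorted (value, group, rank): (8,G1,1), (10,G4,2), (11,G1,3), (12,G3,4), (13,G1,6), (13,G3,6), (13,G4,6), (19,G3,8.5), (19,G4,8.5), (22,G2,10), (23,G2,11.5), (23,G3,11.5), (24,G1,13.5), (24,G2,13.5), (26,G3,15)
Step 2: Sum ranks within each group.
R_1 = 23.5 (n_1 = 4)
R_2 = 35 (n_2 = 3)
R_3 = 45 (n_3 = 5)
R_4 = 16.5 (n_4 = 3)
Step 3: H = 12/(N(N+1)) * sum(R_i^2/n_i) - 3(N+1)
     = 12/(15*16) * (23.5^2/4 + 35^2/3 + 45^2/5 + 16.5^2/3) - 3*16
     = 0.050000 * 1042.15 - 48
     = 4.107292.
Step 4: Ties present; correction factor C = 1 - 42/(15^3 - 15) = 0.987500. Corrected H = 4.107292 / 0.987500 = 4.159283.
Step 5: Under H0, H ~ chi^2(3); p-value = 0.244770.
Step 6: alpha = 0.05. fail to reject H0.

H = 4.1593, df = 3, p = 0.244770, fail to reject H0.


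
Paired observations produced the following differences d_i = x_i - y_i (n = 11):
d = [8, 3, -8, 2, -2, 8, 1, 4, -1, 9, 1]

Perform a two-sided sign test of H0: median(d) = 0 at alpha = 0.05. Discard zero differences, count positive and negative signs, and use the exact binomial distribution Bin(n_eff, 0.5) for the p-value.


Step 1: Discard zero differences. Original n = 11; n_eff = number of nonzero differences = 11.
Nonzero differences (with sign): +8, +3, -8, +2, -2, +8, +1, +4, -1, +9, +1
Step 2: Count signs: positive = 8, negative = 3.
Step 3: Under H0: P(positive) = 0.5, so the number of positives S ~ Bin(11, 0.5).
Step 4: Two-sided exact p-value = sum of Bin(11,0.5) probabilities at or below the observed probability = 0.226562.
Step 5: alpha = 0.05. fail to reject H0.

n_eff = 11, pos = 8, neg = 3, p = 0.226562, fail to reject H0.


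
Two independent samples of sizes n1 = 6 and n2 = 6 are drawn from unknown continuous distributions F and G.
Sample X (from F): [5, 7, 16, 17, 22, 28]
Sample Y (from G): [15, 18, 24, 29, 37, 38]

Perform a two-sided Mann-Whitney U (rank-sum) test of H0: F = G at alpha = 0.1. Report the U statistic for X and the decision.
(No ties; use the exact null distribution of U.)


Step 1: Combine and sort all 12 observations; assign midranks.
sorted (value, group): (5,X), (7,X), (15,Y), (16,X), (17,X), (18,Y), (22,X), (24,Y), (28,X), (29,Y), (37,Y), (38,Y)
ranks: 5->1, 7->2, 15->3, 16->4, 17->5, 18->6, 22->7, 24->8, 28->9, 29->10, 37->11, 38->12
Step 2: Rank sum for X: R1 = 1 + 2 + 4 + 5 + 7 + 9 = 28.
Step 3: U_X = R1 - n1(n1+1)/2 = 28 - 6*7/2 = 28 - 21 = 7.
       U_Y = n1*n2 - U_X = 36 - 7 = 29.
Step 4: No ties, so the exact null distribution of U (based on enumerating the C(12,6) = 924 equally likely rank assignments) gives the two-sided p-value.
Step 5: p-value = 0.093074; compare to alpha = 0.1. reject H0.

U_X = 7, p = 0.093074, reject H0 at alpha = 0.1.


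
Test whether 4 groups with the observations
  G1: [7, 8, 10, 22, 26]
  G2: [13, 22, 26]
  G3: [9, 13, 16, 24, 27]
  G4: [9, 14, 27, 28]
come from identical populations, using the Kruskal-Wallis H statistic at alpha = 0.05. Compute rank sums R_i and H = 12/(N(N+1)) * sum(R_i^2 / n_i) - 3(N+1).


Step 1: Combine all N = 17 observations and assign midranks.
sorted (value, group, rank): (7,G1,1), (8,G1,2), (9,G3,3.5), (9,G4,3.5), (10,G1,5), (13,G2,6.5), (13,G3,6.5), (14,G4,8), (16,G3,9), (22,G1,10.5), (22,G2,10.5), (24,G3,12), (26,G1,13.5), (26,G2,13.5), (27,G3,15.5), (27,G4,15.5), (28,G4,17)
Step 2: Sum ranks within each group.
R_1 = 32 (n_1 = 5)
R_2 = 30.5 (n_2 = 3)
R_3 = 46.5 (n_3 = 5)
R_4 = 44 (n_4 = 4)
Step 3: H = 12/(N(N+1)) * sum(R_i^2/n_i) - 3(N+1)
     = 12/(17*18) * (32^2/5 + 30.5^2/3 + 46.5^2/5 + 44^2/4) - 3*18
     = 0.039216 * 1431.33 - 54
     = 2.130719.
Step 4: Ties present; correction factor C = 1 - 30/(17^3 - 17) = 0.993873. Corrected H = 2.130719 / 0.993873 = 2.143855.
Step 5: Under H0, H ~ chi^2(3); p-value = 0.543092.
Step 6: alpha = 0.05. fail to reject H0.

H = 2.1439, df = 3, p = 0.543092, fail to reject H0.


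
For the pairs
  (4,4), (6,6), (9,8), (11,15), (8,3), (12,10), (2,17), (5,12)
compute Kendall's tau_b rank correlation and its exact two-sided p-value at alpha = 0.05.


Step 1: Enumerate the 28 unordered pairs (i,j) with i<j and classify each by sign(x_j-x_i) * sign(y_j-y_i).
  (1,2):dx=+2,dy=+2->C; (1,3):dx=+5,dy=+4->C; (1,4):dx=+7,dy=+11->C; (1,5):dx=+4,dy=-1->D
  (1,6):dx=+8,dy=+6->C; (1,7):dx=-2,dy=+13->D; (1,8):dx=+1,dy=+8->C; (2,3):dx=+3,dy=+2->C
  (2,4):dx=+5,dy=+9->C; (2,5):dx=+2,dy=-3->D; (2,6):dx=+6,dy=+4->C; (2,7):dx=-4,dy=+11->D
  (2,8):dx=-1,dy=+6->D; (3,4):dx=+2,dy=+7->C; (3,5):dx=-1,dy=-5->C; (3,6):dx=+3,dy=+2->C
  (3,7):dx=-7,dy=+9->D; (3,8):dx=-4,dy=+4->D; (4,5):dx=-3,dy=-12->C; (4,6):dx=+1,dy=-5->D
  (4,7):dx=-9,dy=+2->D; (4,8):dx=-6,dy=-3->C; (5,6):dx=+4,dy=+7->C; (5,7):dx=-6,dy=+14->D
  (5,8):dx=-3,dy=+9->D; (6,7):dx=-10,dy=+7->D; (6,8):dx=-7,dy=+2->D; (7,8):dx=+3,dy=-5->D
Step 2: C = 14, D = 14, total pairs = 28.
Step 3: tau = (C - D)/(n(n-1)/2) = (14 - 14)/28 = 0.000000.
Step 4: Exact two-sided p-value (enumerate n! = 40320 permutations of y under H0): p = 1.000000.
Step 5: alpha = 0.05. fail to reject H0.

tau_b = 0.0000 (C=14, D=14), p = 1.000000, fail to reject H0.


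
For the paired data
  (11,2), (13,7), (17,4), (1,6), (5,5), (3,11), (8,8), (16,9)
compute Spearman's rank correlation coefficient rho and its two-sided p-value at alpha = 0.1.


Step 1: Rank x and y separately (midranks; no ties here).
rank(x): 11->5, 13->6, 17->8, 1->1, 5->3, 3->2, 8->4, 16->7
rank(y): 2->1, 7->5, 4->2, 6->4, 5->3, 11->8, 8->6, 9->7
Step 2: d_i = R_x(i) - R_y(i); compute d_i^2.
  (5-1)^2=16, (6-5)^2=1, (8-2)^2=36, (1-4)^2=9, (3-3)^2=0, (2-8)^2=36, (4-6)^2=4, (7-7)^2=0
sum(d^2) = 102.
Step 3: rho = 1 - 6*102 / (8*(8^2 - 1)) = 1 - 612/504 = -0.214286.
Step 4: Under H0, t = rho * sqrt((n-2)/(1-rho^2)) = -0.5374 ~ t(6).
Step 5: Two-sided p-value from the t-distribution with 6 df = 0.610344.
Step 6: alpha = 0.1. fail to reject H0.

rho = -0.2143, p = 0.610344, fail to reject H0 at alpha = 0.1.


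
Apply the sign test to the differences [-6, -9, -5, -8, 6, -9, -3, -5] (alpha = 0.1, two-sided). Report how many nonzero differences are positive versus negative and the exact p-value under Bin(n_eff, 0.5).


Step 1: Discard zero differences. Original n = 8; n_eff = number of nonzero differences = 8.
Nonzero differences (with sign): -6, -9, -5, -8, +6, -9, -3, -5
Step 2: Count signs: positive = 1, negative = 7.
Step 3: Under H0: P(positive) = 0.5, so the number of positives S ~ Bin(8, 0.5).
Step 4: Two-sided exact p-value = sum of Bin(8,0.5) probabilities at or below the observed probability = 0.070312.
Step 5: alpha = 0.1. reject H0.

n_eff = 8, pos = 1, neg = 7, p = 0.070312, reject H0.


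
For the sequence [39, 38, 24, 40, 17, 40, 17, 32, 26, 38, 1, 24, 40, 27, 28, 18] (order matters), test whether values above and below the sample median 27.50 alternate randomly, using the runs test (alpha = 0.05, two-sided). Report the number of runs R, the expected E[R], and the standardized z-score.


Step 1: Compute median = 27.50; label A = above, B = below.
Labels in order: AABABABABABBABAB  (n_A = 8, n_B = 8)
Step 2: Count runs R = 14.
Step 3: Under H0 (random ordering), E[R] = 2*n_A*n_B/(n_A+n_B) + 1 = 2*8*8/16 + 1 = 9.0000.
        Var[R] = 2*n_A*n_B*(2*n_A*n_B - n_A - n_B) / ((n_A+n_B)^2 * (n_A+n_B-1)) = 14336/3840 = 3.7333.
        SD[R] = 1.9322.
Step 4: Continuity-corrected z = (R - 0.5 - E[R]) / SD[R] = (14 - 0.5 - 9.0000) / 1.9322 = 2.3290.
Step 5: Two-sided p-value via normal approximation = 2*(1 - Phi(|z|)) = 0.019861.
Step 6: alpha = 0.05. reject H0.

R = 14, z = 2.3290, p = 0.019861, reject H0.


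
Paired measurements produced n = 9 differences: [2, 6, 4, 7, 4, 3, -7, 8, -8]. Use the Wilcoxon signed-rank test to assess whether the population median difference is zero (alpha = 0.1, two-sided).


Step 1: Drop any zero differences (none here) and take |d_i|.
|d| = [2, 6, 4, 7, 4, 3, 7, 8, 8]
Step 2: Midrank |d_i| (ties get averaged ranks).
ranks: |2|->1, |6|->5, |4|->3.5, |7|->6.5, |4|->3.5, |3|->2, |7|->6.5, |8|->8.5, |8|->8.5
Step 3: Attach original signs; sum ranks with positive sign and with negative sign.
W+ = 1 + 5 + 3.5 + 6.5 + 3.5 + 2 + 8.5 = 30
W- = 6.5 + 8.5 = 15
(Check: W+ + W- = 45 should equal n(n+1)/2 = 45.)
Step 4: Test statistic W = min(W+, W-) = 15.
Step 5: Ties in |d|, so use the tie-corrected normal approximation.
        E[W] = n(n+1)/4 = 9*10/4 = 22.5.
        Tie groups: |d|=4 (t=2), |d|=7 (t=2), |d|=8 (t=2); sum(t^3 - t) = 18.
        Var[W] = n(n+1)(2n+1)/24 - sum(t^3-t)/48 = 1710/24 - 18/48 = 70.875.
        z = (W - E[W]) / sqrt(Var[W]) = (15 - 22.5) / 8.4187 = -0.8909.
        Two-sided p = 2*Phi(z) = 0.372998.
Step 6: alpha = 0.1. fail to reject H0.

W+ = 30, W- = 15, W = min = 15, p = 0.372998, fail to reject H0.


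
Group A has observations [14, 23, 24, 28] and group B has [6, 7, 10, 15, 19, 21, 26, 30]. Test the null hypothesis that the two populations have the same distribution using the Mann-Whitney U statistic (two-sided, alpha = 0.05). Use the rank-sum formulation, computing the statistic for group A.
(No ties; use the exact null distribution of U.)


Step 1: Combine and sort all 12 observations; assign midranks.
sorted (value, group): (6,Y), (7,Y), (10,Y), (14,X), (15,Y), (19,Y), (21,Y), (23,X), (24,X), (26,Y), (28,X), (30,Y)
ranks: 6->1, 7->2, 10->3, 14->4, 15->5, 19->6, 21->7, 23->8, 24->9, 26->10, 28->11, 30->12
Step 2: Rank sum for X: R1 = 4 + 8 + 9 + 11 = 32.
Step 3: U_X = R1 - n1(n1+1)/2 = 32 - 4*5/2 = 32 - 10 = 22.
       U_Y = n1*n2 - U_X = 32 - 22 = 10.
Step 4: No ties, so the exact null distribution of U (based on enumerating the C(12,4) = 495 equally likely rank assignments) gives the two-sided p-value.
Step 5: p-value = 0.367677; compare to alpha = 0.05. fail to reject H0.

U_X = 22, p = 0.367677, fail to reject H0 at alpha = 0.05.


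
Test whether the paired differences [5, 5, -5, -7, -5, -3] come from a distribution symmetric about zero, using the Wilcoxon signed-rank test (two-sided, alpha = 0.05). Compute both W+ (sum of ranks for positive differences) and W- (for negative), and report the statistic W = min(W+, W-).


Step 1: Drop any zero differences (none here) and take |d_i|.
|d| = [5, 5, 5, 7, 5, 3]
Step 2: Midrank |d_i| (ties get averaged ranks).
ranks: |5|->3.5, |5|->3.5, |5|->3.5, |7|->6, |5|->3.5, |3|->1
Step 3: Attach original signs; sum ranks with positive sign and with negative sign.
W+ = 3.5 + 3.5 = 7
W- = 3.5 + 6 + 3.5 + 1 = 14
(Check: W+ + W- = 21 should equal n(n+1)/2 = 21.)
Step 4: Test statistic W = min(W+, W-) = 7.
Step 5: Ties in |d|, so use the tie-corrected normal approximation.
        E[W] = n(n+1)/4 = 6*7/4 = 10.5.
        Tie groups: |d|=5 (t=4); sum(t^3 - t) = 60.
        Var[W] = n(n+1)(2n+1)/24 - sum(t^3-t)/48 = 546/24 - 60/48 = 21.5.
        z = (W - E[W]) / sqrt(Var[W]) = (7 - 10.5) / 4.6368 = -0.7548.
        Two-sided p = 2*Phi(z) = 0.450351.
Step 6: alpha = 0.05. fail to reject H0.

W+ = 7, W- = 14, W = min = 7, p = 0.450351, fail to reject H0.


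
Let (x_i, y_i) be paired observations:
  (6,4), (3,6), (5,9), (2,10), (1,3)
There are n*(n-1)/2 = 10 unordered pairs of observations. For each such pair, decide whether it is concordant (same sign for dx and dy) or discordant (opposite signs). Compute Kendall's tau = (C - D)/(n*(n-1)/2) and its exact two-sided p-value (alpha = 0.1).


Step 1: Enumerate the 10 unordered pairs (i,j) with i<j and classify each by sign(x_j-x_i) * sign(y_j-y_i).
  (1,2):dx=-3,dy=+2->D; (1,3):dx=-1,dy=+5->D; (1,4):dx=-4,dy=+6->D; (1,5):dx=-5,dy=-1->C
  (2,3):dx=+2,dy=+3->C; (2,4):dx=-1,dy=+4->D; (2,5):dx=-2,dy=-3->C; (3,4):dx=-3,dy=+1->D
  (3,5):dx=-4,dy=-6->C; (4,5):dx=-1,dy=-7->C
Step 2: C = 5, D = 5, total pairs = 10.
Step 3: tau = (C - D)/(n(n-1)/2) = (5 - 5)/10 = 0.000000.
Step 4: Exact two-sided p-value (enumerate n! = 120 permutations of y under H0): p = 1.000000.
Step 5: alpha = 0.1. fail to reject H0.

tau_b = 0.0000 (C=5, D=5), p = 1.000000, fail to reject H0.


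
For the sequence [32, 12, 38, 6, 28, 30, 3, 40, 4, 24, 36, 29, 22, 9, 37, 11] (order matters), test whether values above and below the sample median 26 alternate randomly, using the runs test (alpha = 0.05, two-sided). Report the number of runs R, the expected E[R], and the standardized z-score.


Step 1: Compute median = 26; label A = above, B = below.
Labels in order: ABABAABABBAABBAB  (n_A = 8, n_B = 8)
Step 2: Count runs R = 12.
Step 3: Under H0 (random ordering), E[R] = 2*n_A*n_B/(n_A+n_B) + 1 = 2*8*8/16 + 1 = 9.0000.
        Var[R] = 2*n_A*n_B*(2*n_A*n_B - n_A - n_B) / ((n_A+n_B)^2 * (n_A+n_B-1)) = 14336/3840 = 3.7333.
        SD[R] = 1.9322.
Step 4: Continuity-corrected z = (R - 0.5 - E[R]) / SD[R] = (12 - 0.5 - 9.0000) / 1.9322 = 1.2939.
Step 5: Two-sided p-value via normal approximation = 2*(1 - Phi(|z|)) = 0.195709.
Step 6: alpha = 0.05. fail to reject H0.

R = 12, z = 1.2939, p = 0.195709, fail to reject H0.


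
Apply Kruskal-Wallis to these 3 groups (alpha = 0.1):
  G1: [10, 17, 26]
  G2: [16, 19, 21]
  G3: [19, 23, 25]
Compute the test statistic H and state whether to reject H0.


Step 1: Combine all N = 9 observations and assign midranks.
sorted (value, group, rank): (10,G1,1), (16,G2,2), (17,G1,3), (19,G2,4.5), (19,G3,4.5), (21,G2,6), (23,G3,7), (25,G3,8), (26,G1,9)
Step 2: Sum ranks within each group.
R_1 = 13 (n_1 = 3)
R_2 = 12.5 (n_2 = 3)
R_3 = 19.5 (n_3 = 3)
Step 3: H = 12/(N(N+1)) * sum(R_i^2/n_i) - 3(N+1)
     = 12/(9*10) * (13^2/3 + 12.5^2/3 + 19.5^2/3) - 3*10
     = 0.133333 * 235.167 - 30
     = 1.355556.
Step 4: Ties present; correction factor C = 1 - 6/(9^3 - 9) = 0.991667. Corrected H = 1.355556 / 0.991667 = 1.366947.
Step 5: Under H0, H ~ chi^2(2); p-value = 0.504860.
Step 6: alpha = 0.1. fail to reject H0.

H = 1.3669, df = 2, p = 0.504860, fail to reject H0.


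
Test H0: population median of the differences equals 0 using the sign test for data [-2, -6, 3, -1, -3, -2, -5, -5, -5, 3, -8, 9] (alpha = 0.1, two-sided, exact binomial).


Step 1: Discard zero differences. Original n = 12; n_eff = number of nonzero differences = 12.
Nonzero differences (with sign): -2, -6, +3, -1, -3, -2, -5, -5, -5, +3, -8, +9
Step 2: Count signs: positive = 3, negative = 9.
Step 3: Under H0: P(positive) = 0.5, so the number of positives S ~ Bin(12, 0.5).
Step 4: Two-sided exact p-value = sum of Bin(12,0.5) probabilities at or below the observed probability = 0.145996.
Step 5: alpha = 0.1. fail to reject H0.

n_eff = 12, pos = 3, neg = 9, p = 0.145996, fail to reject H0.


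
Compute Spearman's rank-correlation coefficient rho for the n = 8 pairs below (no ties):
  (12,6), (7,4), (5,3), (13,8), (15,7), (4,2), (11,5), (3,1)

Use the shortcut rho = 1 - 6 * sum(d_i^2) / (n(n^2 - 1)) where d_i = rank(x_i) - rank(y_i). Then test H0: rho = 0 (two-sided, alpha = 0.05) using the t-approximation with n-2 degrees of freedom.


Step 1: Rank x and y separately (midranks; no ties here).
rank(x): 12->6, 7->4, 5->3, 13->7, 15->8, 4->2, 11->5, 3->1
rank(y): 6->6, 4->4, 3->3, 8->8, 7->7, 2->2, 5->5, 1->1
Step 2: d_i = R_x(i) - R_y(i); compute d_i^2.
  (6-6)^2=0, (4-4)^2=0, (3-3)^2=0, (7-8)^2=1, (8-7)^2=1, (2-2)^2=0, (5-5)^2=0, (1-1)^2=0
sum(d^2) = 2.
Step 3: rho = 1 - 6*2 / (8*(8^2 - 1)) = 1 - 12/504 = 0.976190.
Step 4: Under H0, t = rho * sqrt((n-2)/(1-rho^2)) = 11.0235 ~ t(6).
Step 5: Two-sided p-value from the t-distribution with 6 df = 0.000033.
Step 6: alpha = 0.05. reject H0.

rho = 0.9762, p = 0.000033, reject H0 at alpha = 0.05.


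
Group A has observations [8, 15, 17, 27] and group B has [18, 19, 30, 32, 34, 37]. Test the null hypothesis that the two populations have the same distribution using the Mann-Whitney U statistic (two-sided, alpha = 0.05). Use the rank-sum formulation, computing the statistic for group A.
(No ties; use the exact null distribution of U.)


Step 1: Combine and sort all 10 observations; assign midranks.
sorted (value, group): (8,X), (15,X), (17,X), (18,Y), (19,Y), (27,X), (30,Y), (32,Y), (34,Y), (37,Y)
ranks: 8->1, 15->2, 17->3, 18->4, 19->5, 27->6, 30->7, 32->8, 34->9, 37->10
Step 2: Rank sum for X: R1 = 1 + 2 + 3 + 6 = 12.
Step 3: U_X = R1 - n1(n1+1)/2 = 12 - 4*5/2 = 12 - 10 = 2.
       U_Y = n1*n2 - U_X = 24 - 2 = 22.
Step 4: No ties, so the exact null distribution of U (based on enumerating the C(10,4) = 210 equally likely rank assignments) gives the two-sided p-value.
Step 5: p-value = 0.038095; compare to alpha = 0.05. reject H0.

U_X = 2, p = 0.038095, reject H0 at alpha = 0.05.


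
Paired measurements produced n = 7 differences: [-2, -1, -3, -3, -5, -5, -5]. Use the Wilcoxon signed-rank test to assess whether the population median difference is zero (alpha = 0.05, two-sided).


Step 1: Drop any zero differences (none here) and take |d_i|.
|d| = [2, 1, 3, 3, 5, 5, 5]
Step 2: Midrank |d_i| (ties get averaged ranks).
ranks: |2|->2, |1|->1, |3|->3.5, |3|->3.5, |5|->6, |5|->6, |5|->6
Step 3: Attach original signs; sum ranks with positive sign and with negative sign.
W+ = 0 = 0
W- = 2 + 1 + 3.5 + 3.5 + 6 + 6 + 6 = 28
(Check: W+ + W- = 28 should equal n(n+1)/2 = 28.)
Step 4: Test statistic W = min(W+, W-) = 0.
Step 5: Ties in |d|, so use the tie-corrected normal approximation.
        E[W] = n(n+1)/4 = 7*8/4 = 14.
        Tie groups: |d|=3 (t=2), |d|=5 (t=3); sum(t^3 - t) = 30.
        Var[W] = n(n+1)(2n+1)/24 - sum(t^3-t)/48 = 840/24 - 30/48 = 34.375.
        z = (W - E[W]) / sqrt(Var[W]) = (0 - 14) / 5.8630 = -2.3878.
        Two-sided p = 2*Phi(z) = 0.016947.
Step 6: alpha = 0.05. reject H0.

W+ = 0, W- = 28, W = min = 0, p = 0.016947, reject H0.
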